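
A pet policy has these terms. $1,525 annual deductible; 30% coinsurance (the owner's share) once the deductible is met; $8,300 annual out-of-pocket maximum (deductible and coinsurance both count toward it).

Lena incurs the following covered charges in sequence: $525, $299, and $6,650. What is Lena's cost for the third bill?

$2,485.70

Claim 1 — $525: all of it applies to the deductible. Cost to owner: $525. OOP to date $525.
Claim 2 — $299: fully absorbed by the deductible. Cost to owner: $299. OOP to date $824.
Claim 3 — $6,650: $701 to deductible, leaving $5,949; owner's 30% is $1,784.70. Owner pays $2,485.70; OOP now $3,309.70.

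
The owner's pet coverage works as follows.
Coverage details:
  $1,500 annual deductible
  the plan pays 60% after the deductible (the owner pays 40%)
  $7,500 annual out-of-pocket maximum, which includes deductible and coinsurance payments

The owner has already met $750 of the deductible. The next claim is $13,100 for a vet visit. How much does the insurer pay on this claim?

$750 of the $1,500 deductible is already met, leaving $750.
After the $750 deductible portion, $13,100 − $750 = $12,350 is subject to coinsurance.
Owner's 40% share of $12,350 is $4,940.
So the owner owes $750 + $4,940 = $5,690 before any cap.
Total out-of-pocket so far would be $750 + $5,690 = $6,440, below the $7,500 cap — no reduction.
The plan picks up $13,100 − $5,690 = $7,410.

$7,410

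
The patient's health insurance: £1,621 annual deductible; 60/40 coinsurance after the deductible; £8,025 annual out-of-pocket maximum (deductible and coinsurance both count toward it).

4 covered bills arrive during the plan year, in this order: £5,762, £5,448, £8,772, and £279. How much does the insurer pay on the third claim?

Claim 1 (£5,762): £1,621 finishes the deductible; £4,141 goes to coinsurance; 40% of £4,141 = £1,656.40. Cost to patient: £3,277.40. OOP to date £3,277.40. Plan pays £5,762 − £3,277.40 = £2,484.60.
Claim 2 (£5,448): 40% coinsurance on £5,448 = £2,179.20. Patient owes £2,179.20 (running OOP £5,456.60). Plan pays £5,448 − £2,179.20 = £3,268.80.
Claim 3 (£8,772): 40% coinsurance on £8,772 = £3,508.80. That would push OOP to £8,965.40, over the £8,025 cap, so patient pays £8,025 − £5,456.60 = £2,568.40. Plan pays £8,772 − £2,568.40 = £6,203.60.

£6,203.60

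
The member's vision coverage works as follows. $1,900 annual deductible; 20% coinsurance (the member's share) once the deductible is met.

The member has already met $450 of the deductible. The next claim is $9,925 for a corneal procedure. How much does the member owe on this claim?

$450 of the $1,900 deductible is already met, leaving $1,450.
After the $1,450 deductible portion, $9,925 − $1,450 = $8,475 is subject to coinsurance.
Coinsurance: $8,475 × 20% = $1,695.
So the member owes $1,450 + $1,695 = $3,145.

$3,145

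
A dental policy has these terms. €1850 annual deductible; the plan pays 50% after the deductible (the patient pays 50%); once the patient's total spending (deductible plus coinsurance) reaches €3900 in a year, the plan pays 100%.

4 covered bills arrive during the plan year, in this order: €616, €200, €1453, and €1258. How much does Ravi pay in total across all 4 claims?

€2688.50

#1 (€616): fully absorbed by the deductible. Patient pays €616; OOP now €616.
#2 (€200): all of it applies to the deductible. Cost to patient: €200. OOP to date €816.
#3 (€1453): deductible takes €1034, €419 remains; 50% of €419 = €209.50. Patient pays €1243.50; OOP now €2059.50.
#4 (€1258): 50% coinsurance on €1258 = €629. Cost to patient: €629. OOP to date €2688.50.
Summing the patient's payments: €616 + €200 + €1243.50 + €629 = €2688.50.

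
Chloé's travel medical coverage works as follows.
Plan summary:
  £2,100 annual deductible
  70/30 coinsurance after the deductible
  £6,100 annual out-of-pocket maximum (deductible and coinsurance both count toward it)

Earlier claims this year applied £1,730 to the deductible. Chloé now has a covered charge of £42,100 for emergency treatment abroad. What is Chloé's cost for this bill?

£1,730 of the £2,100 deductible is already met, leaving £370.
That leaves £42,100 − £370 = £41,730 for coinsurance.
Traveler's 30% share of £41,730 is £12,519.
Traveler responsibility before any cap: £370 + £12,519 = £12,889.
Adding £12,889 to the £1,730 already spent would give £14,619, which exceeds the £6,100 cap; the traveler pays just £6,100 − £1,730 = £4,370.

£4,370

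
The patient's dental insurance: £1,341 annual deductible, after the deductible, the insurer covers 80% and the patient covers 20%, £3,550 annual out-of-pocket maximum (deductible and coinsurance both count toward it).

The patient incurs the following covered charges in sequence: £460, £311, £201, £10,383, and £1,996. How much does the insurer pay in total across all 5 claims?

Claim 1 — £460: fully absorbed by the deductible. Patient pays £460; OOP now £460. Plan pays £460 − £460 = £0.
Claim 2 — £311: all of it applies to the deductible. Patient pays £311; OOP now £771. Plan pays £311 − £311 = £0.
Claim 3 — £201: entire amount goes to the deductible. Patient owes £201 (running OOP £972). Insurer: £201 − £201 = £0.
Claim 4 — £10,383: £369 to deductible, leaving £10,014; patient's 20% is £2,002.80. Patient pays £2,371.80; OOP now £3,343.80. Plan pays £10,383 − £2,371.80 = £8,011.20.
Claim 5 — £1,996: deductible already satisfied, so patient's share is 20% × £1,996 = £399.20. That would push OOP to £3,743, over the £3,550 cap, so patient pays £3,550 − £3,343.80 = £206.20. Plan pays £1,996 − £206.20 = £1,789.80.
Insurer total: £0 + £0 + £0 + £8,011.20 + £1,789.80 = £9,801.

£9,801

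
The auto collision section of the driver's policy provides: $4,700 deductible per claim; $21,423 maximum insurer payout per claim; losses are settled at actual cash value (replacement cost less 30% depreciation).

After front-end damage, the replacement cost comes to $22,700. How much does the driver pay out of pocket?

Actual cash value after 30% depreciation: $22,700 × 70% = $15,890.
Subtract the deductible: $15,890 − $4,700 = $11,190.
$11,190 ≤ $21,423, so the limit doesn't bind; insurer pays $11,190.
Out of pocket: $22,700 − $11,190 = $11,510.

$11,510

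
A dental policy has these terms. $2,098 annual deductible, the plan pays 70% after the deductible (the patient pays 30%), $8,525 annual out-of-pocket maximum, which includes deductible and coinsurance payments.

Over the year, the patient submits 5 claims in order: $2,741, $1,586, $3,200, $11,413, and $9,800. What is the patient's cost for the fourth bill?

$3,423.90

Claim 1 — $2,741: $2,098 finishes the deductible; $643 goes to coinsurance; 30% of $643 = $192.90. Cost to patient: $2,290.90. OOP to date $2,290.90.
Claim 2 — $1,586: deductible already satisfied, so patient's share is 30% × $1,586 = $475.80. Patient owes $475.80 (running OOP $2,766.70).
Claim 3 — $3,200: deductible met; 30% of $3,200 = $960. Patient pays $960; OOP now $3,726.70.
Claim 4 — $11,413: 30% coinsurance on $11,413 = $3,423.90. Patient pays $3,423.90; OOP now $7,150.60.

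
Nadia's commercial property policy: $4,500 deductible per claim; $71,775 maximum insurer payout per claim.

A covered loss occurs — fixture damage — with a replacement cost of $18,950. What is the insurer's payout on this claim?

$14,450

Less the $4,500 deductible: $18,950 − $4,500 = $14,450.
$14,450 is within the $71,775 limit, so the insurer pays $14,450.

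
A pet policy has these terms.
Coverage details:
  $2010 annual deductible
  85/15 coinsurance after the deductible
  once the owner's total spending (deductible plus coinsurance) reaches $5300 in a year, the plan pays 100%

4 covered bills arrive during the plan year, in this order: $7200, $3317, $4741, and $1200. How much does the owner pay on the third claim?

$711.15

Claim 1 — $7200: $2010 to deductible, leaving $5190; owner's 15% is $778.50. Cost to owner: $2788.50. OOP to date $2788.50.
Claim 2 — $3317: deductible already satisfied, so owner's share is 15% × $3317 = $497.55. Owner pays $497.55; OOP now $3286.05.
Claim 3 — $4741: 15% coinsurance on $4741 = $711.15. Owner pays $711.15; OOP now $3997.20.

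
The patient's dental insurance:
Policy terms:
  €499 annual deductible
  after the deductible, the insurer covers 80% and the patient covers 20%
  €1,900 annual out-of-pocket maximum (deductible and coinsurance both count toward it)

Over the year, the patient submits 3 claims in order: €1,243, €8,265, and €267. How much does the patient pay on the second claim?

€1,252.20

Claim 1 — €1,243: deductible takes €499, €744 remains; 20% of €744 = €148.80. Patient owes €647.80 (running OOP €647.80).
Claim 2 — €8,265: deductible met; 20% of €8,265 = €1,653. OOP would hit €2,300.80 > €1,900, so the cap limits the patient to €1,900 − €647.80 = €1,252.20.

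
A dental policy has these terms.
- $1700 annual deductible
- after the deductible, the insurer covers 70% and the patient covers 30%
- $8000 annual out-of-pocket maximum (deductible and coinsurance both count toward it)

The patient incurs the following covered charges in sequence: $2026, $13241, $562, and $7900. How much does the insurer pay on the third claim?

Claim 1 ($2026): $1700 finishes the deductible; $326 goes to coinsurance; coinsurance $326 × 30% = $97.80. Patient owes $1797.80 (running OOP $1797.80). Insurer: $2026 − $1797.80 = $228.20.
Claim 2 ($13241): 30% coinsurance on $13241 = $3972.30. Cost to patient: $3972.30. OOP to date $5770.10. Plan pays $13241 − $3972.30 = $9268.70.
Claim 3 ($562): deductible already satisfied, so patient's share is 30% × $562 = $168.60. Cost to patient: $168.60. OOP to date $5938.70. Insurer: $562 − $168.60 = $393.40.

$393.40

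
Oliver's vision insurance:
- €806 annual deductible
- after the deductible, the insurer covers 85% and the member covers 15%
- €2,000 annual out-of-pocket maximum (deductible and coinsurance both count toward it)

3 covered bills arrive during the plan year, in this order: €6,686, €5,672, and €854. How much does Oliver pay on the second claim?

Bill 1, €6,686: deductible takes €806, €5,880 remains; member's 15% is €882. Member pays €1,688; OOP now €1,688.
Bill 2, €5,672: deductible already satisfied, so member's share is 15% × €5,672 = €850.80. That would push OOP to €2,538.80, over the €2,000 cap, so member pays €2,000 − €1,688 = €312.

€312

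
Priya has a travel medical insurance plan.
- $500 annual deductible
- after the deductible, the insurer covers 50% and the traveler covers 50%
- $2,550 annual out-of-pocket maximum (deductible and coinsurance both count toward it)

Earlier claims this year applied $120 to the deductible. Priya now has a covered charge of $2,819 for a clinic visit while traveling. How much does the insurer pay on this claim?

$1,219.50

$120 of the $500 deductible is already met, leaving $380.
After the $380 deductible portion, $2,819 − $380 = $2,439 is subject to coinsurance.
Coinsurance: $2,439 × 50% = $1,219.50.
So the traveler owes $380 + $1,219.50 = $1,599.50 before any cap.
Year-to-date out-of-pocket becomes $120 + $1,599.50 = $1,719.50, still under the $2,550 maximum, so no cap applies.
Insurer pays the balance: $2,819 − $1,599.50 = $1,219.50.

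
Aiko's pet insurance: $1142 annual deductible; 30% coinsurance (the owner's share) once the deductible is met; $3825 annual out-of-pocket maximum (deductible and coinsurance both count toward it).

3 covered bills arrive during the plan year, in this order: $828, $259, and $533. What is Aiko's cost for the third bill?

Claim 1 ($828): entire amount goes to the deductible. Owner owes $828 (running OOP $828).
Claim 2 ($259): all of it applies to the deductible. Cost to owner: $259. OOP to date $1087.
Claim 3 ($533): $55 to deductible, leaving $478; coinsurance $478 × 30% = $143.40. Owner pays $198.40; OOP now $1285.40.

$198.40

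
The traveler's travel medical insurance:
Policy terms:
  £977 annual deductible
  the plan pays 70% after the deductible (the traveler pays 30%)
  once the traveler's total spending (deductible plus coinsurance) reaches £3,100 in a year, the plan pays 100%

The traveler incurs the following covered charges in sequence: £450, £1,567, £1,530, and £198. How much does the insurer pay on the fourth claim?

#1 (£450): entire amount goes to the deductible. Traveler pays £450; OOP now £450. Plan pays £450 − £450 = £0.
#2 (£1,567): deductible takes £527, £1,040 remains; 30% of £1,040 = £312. Cost to traveler: £839. OOP to date £1,289. Plan pays £1,567 − £839 = £728.
#3 (£1,530): deductible already satisfied, so traveler's share is 30% × £1,530 = £459. Traveler owes £459 (running OOP £1,748). Plan pays £1,530 − £459 = £1,071.
#4 (£198): deductible already satisfied, so traveler's share is 30% × £198 = £59.40. Traveler pays £59.40; OOP now £1,807.40. Insurer: £198 − £59.40 = £138.60.

£138.60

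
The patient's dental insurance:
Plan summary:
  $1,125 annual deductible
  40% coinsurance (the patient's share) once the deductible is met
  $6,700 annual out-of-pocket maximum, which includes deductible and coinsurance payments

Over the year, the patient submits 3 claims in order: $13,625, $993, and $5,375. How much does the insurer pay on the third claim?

Claim 1 ($13,625): $1,125 to deductible, leaving $12,500; coinsurance $12,500 × 40% = $5,000. Patient owes $6,125 (running OOP $6,125). Insurer: $13,625 − $6,125 = $7,500.
Claim 2 ($993): deductible met; 40% of $993 = $397.20. Patient owes $397.20 (running OOP $6,522.20). Insurer: $993 − $397.20 = $595.80.
Claim 3 ($5,375): deductible met; 40% of $5,375 = $2,150. That would push OOP to $8,672.20, over the $6,700 cap, so patient pays $6,700 − $6,522.20 = $177.80. Plan pays $5,375 − $177.80 = $5,197.20.

$5,197.20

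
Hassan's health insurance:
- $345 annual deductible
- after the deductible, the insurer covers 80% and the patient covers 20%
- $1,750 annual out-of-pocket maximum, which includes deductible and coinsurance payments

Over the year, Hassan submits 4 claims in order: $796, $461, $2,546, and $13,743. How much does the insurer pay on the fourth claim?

$13,029.60

#1 ($796): $345 to deductible, leaving $451; 20% of $451 = $90.20. Patient owes $435.20 (running OOP $435.20). Plan pays $796 − $435.20 = $360.80.
#2 ($461): 20% coinsurance on $461 = $92.20. Patient pays $92.20; OOP now $527.40. Plan pays $461 − $92.20 = $368.80.
#3 ($2,546): deductible met; 20% of $2,546 = $509.20. Patient owes $509.20 (running OOP $1,036.60). Insurer: $2,546 − $509.20 = $2,036.80.
#4 ($13,743): 20% coinsurance on $13,743 = $2,748.60. That would push OOP to $3,785.20, over the $1,750 cap, so patient pays $1,750 − $1,036.60 = $713.40. Insurer: $13,743 − $713.40 = $13,029.60.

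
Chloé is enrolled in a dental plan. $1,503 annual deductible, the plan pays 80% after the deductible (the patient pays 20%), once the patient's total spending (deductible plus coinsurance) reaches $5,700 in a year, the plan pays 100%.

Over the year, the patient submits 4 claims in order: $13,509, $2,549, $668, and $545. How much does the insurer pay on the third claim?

$534.40

Claim 1 — $13,509: $1,503 to deductible, leaving $12,006; coinsurance $12,006 × 20% = $2,401.20. Patient owes $3,904.20 (running OOP $3,904.20). Plan pays $13,509 − $3,904.20 = $9,604.80.
Claim 2 — $2,549: deductible met; 20% of $2,549 = $509.80. Patient owes $509.80 (running OOP $4,414). Plan pays $2,549 − $509.80 = $2,039.20.
Claim 3 — $668: deductible met; 20% of $668 = $133.60. Patient owes $133.60 (running OOP $4,547.60). Insurer: $668 − $133.60 = $534.40.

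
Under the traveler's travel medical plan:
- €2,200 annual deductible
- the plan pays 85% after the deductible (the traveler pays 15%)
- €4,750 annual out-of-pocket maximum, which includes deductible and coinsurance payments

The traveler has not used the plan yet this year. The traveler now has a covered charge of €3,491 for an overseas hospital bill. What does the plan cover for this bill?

Nothing has been paid toward the €2,200 deductible, so the first €2,200 of this charge is applied there.
After the €2,200 deductible portion, €3,491 − €2,200 = €1,291 is subject to coinsurance.
Traveler's 15% share of €1,291 is €193.65.
That puts the traveler's cost at €2,200 + €193.65 = €2,393.65 before any cap.
Cumulative spending €0 + €2,393.65 = €2,393.65 stays under the €4,750 maximum.
The insurer covers the remainder: €3,491 − €2,393.65 = €1,097.35.

€1,097.35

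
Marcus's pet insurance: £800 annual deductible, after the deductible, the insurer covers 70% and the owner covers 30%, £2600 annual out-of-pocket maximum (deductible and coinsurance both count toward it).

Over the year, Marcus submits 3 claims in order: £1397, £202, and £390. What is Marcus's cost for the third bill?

£117

Claim 1 (£1397): £800 finishes the deductible; £597 goes to coinsurance; 30% of £597 = £179.10. Owner pays £979.10; OOP now £979.10.
Claim 2 (£202): 30% coinsurance on £202 = £60.60. Cost to owner: £60.60. OOP to date £1039.70.
Claim 3 (£390): deductible already satisfied, so owner's share is 30% × £390 = £117. Owner owes £117 (running OOP £1156.70).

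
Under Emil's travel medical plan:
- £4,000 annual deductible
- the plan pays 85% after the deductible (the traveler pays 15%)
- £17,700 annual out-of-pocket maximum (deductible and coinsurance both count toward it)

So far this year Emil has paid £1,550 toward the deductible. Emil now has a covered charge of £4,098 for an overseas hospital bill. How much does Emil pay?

£2,697.20

Remaining deductible: £4,000 − £1,550 = £2,450.
The remaining £1,648 (= £4,098 − £2,450) moves to coinsurance.
Traveler's 15% share of £1,648 is £247.20.
So the traveler owes £2,450 + £247.20 = £2,697.20 before any cap.
Year-to-date out-of-pocket becomes £1,550 + £2,697.20 = £4,247.20, still under the £17,700 maximum, so no cap applies.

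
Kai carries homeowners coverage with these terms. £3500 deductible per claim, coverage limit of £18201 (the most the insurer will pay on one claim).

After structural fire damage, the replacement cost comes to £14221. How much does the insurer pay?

Subtract the deductible: £14221 − £3500 = £10721.
£10721 is within the £18201 limit, so the insurer pays £10721.

£10721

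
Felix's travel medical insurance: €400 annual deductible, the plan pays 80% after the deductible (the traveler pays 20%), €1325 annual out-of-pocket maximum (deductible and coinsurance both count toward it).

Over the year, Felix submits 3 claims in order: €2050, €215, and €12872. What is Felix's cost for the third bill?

€552

#1 (€2050): €400 to deductible, leaving €1650; 20% of €1650 = €330. Cost to traveler: €730. OOP to date €730.
#2 (€215): deductible already satisfied, so traveler's share is 20% × €215 = €43. Cost to traveler: €43. OOP to date €773.
#3 (€12872): 20% coinsurance on €12872 = €2574.40. OOP would hit €3347.40 > €1325, so the cap limits the traveler to €1325 − €773 = €552.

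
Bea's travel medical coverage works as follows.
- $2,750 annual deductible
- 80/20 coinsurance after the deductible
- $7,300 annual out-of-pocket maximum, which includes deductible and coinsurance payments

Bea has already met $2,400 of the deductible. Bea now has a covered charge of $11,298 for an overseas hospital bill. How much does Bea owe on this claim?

Deductible still to meet: $2,750 − $2,400 = $350.
After the $350 deductible portion, $11,298 − $350 = $10,948 is subject to coinsurance.
Coinsurance: $10,948 × 20% = $2,189.60.
So the traveler owes $350 + $2,189.60 = $2,539.60 before any cap.
Year-to-date out-of-pocket becomes $2,400 + $2,539.60 = $4,939.60, still under the $7,300 maximum, so no cap applies.

$2,539.60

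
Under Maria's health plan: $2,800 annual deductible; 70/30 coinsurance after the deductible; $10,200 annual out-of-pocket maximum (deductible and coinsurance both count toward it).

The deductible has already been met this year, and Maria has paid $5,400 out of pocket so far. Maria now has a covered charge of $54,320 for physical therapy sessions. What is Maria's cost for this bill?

$4,800

With the deductible met, the entire $54,320 is subject to coinsurance.
Coinsurance: $54,320 × 30% = $16,296.
Adding $16,296 to the $5,400 already spent would give $21,696, which exceeds the $10,200 cap; the patient pays just $10,200 − $5,400 = $4,800.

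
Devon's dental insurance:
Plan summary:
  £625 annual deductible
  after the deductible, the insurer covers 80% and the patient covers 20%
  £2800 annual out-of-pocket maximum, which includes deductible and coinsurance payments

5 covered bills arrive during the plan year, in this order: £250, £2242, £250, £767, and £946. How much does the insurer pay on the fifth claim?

Bill 1, £250: entire amount goes to the deductible. Patient pays £250; OOP now £250. Insurer: £250 − £250 = £0.
Bill 2, £2242: £375 to deductible, leaving £1867; 20% of £1867 = £373.40. Patient owes £748.40 (running OOP £998.40). Plan pays £2242 − £748.40 = £1493.60.
Bill 3, £250: deductible already satisfied, so patient's share is 20% × £250 = £50. Patient owes £50 (running OOP £1048.40). Insurer: £250 − £50 = £200.
Bill 4, £767: deductible already satisfied, so patient's share is 20% × £767 = £153.40. Cost to patient: £153.40. OOP to date £1201.80. Insurer: £767 − £153.40 = £613.60.
Bill 5, £946: deductible met; 20% of £946 = £189.20. Patient pays £189.20; OOP now £1391. Plan pays £946 − £189.20 = £756.80.

£756.80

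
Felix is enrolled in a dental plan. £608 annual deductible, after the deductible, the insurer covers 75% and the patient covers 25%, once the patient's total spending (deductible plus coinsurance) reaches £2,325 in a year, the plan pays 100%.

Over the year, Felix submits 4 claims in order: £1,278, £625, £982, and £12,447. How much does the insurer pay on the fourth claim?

£11,299.25

Bill 1, £1,278: deductible takes £608, £670 remains; 25% of £670 = £167.50. Cost to patient: £775.50. OOP to date £775.50. Insurer: £1,278 − £775.50 = £502.50.
Bill 2, £625: deductible already satisfied, so patient's share is 25% × £625 = £156.25. Patient owes £156.25 (running OOP £931.75). Insurer: £625 − £156.25 = £468.75.
Bill 3, £982: 25% coinsurance on £982 = £245.50. Patient pays £245.50; OOP now £1,177.25. Insurer: £982 − £245.50 = £736.50.
Bill 4, £12,447: deductible already satisfied, so patient's share is 25% × £12,447 = £3,111.75. Adding that to £1,177.25 gives £4,289, past the £2,325 cap; patient pays only £2,325 − £1,177.25 = £1,147.75. Plan pays £12,447 − £1,147.75 = £11,299.25.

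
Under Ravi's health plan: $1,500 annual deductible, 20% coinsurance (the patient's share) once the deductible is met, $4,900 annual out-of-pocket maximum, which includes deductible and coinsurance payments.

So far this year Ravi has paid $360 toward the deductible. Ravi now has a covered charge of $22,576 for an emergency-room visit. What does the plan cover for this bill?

$360 of the $1,500 deductible is already met, leaving $1,140.
That leaves $22,576 − $1,140 = $21,436 for coinsurance.
Patient's 20% share of $21,436 is $4,287.20.
So the patient owes $1,140 + $4,287.20 = $5,427.20 before any cap.
Adding $5,427.20 to the $360 already spent would give $5,787.20, which exceeds the $4,900 cap; the patient pays just $4,900 − $360 = $4,540.
Insurer pays the balance: $22,576 − $4,540 = $18,036.

$18,036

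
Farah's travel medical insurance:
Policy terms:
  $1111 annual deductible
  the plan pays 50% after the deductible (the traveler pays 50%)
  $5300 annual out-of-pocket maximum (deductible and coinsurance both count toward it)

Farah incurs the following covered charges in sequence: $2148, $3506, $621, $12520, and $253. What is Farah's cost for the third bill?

Claim 1 — $2148: $1111 finishes the deductible; $1037 goes to coinsurance; traveler's 50% is $518.50. Cost to traveler: $1629.50. OOP to date $1629.50.
Claim 2 — $3506: 50% coinsurance on $3506 = $1753. Traveler pays $1753; OOP now $3382.50.
Claim 3 — $621: deductible already satisfied, so traveler's share is 50% × $621 = $310.50. Traveler owes $310.50 (running OOP $3693).

$310.50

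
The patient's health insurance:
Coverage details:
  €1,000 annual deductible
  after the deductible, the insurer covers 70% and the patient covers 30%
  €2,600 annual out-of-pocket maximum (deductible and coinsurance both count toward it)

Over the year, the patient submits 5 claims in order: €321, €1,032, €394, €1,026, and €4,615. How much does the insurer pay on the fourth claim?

Bill 1, €321: entire amount goes to the deductible. Patient pays €321; OOP now €321. Insurer: €321 − €321 = €0.
Bill 2, €1,032: €679 finishes the deductible; €353 goes to coinsurance; patient's 30% is €105.90. Patient owes €784.90 (running OOP €1,105.90). Insurer: €1,032 − €784.90 = €247.10.
Bill 3, €394: deductible met; 30% of €394 = €118.20. Patient owes €118.20 (running OOP €1,224.10). Insurer: €394 − €118.20 = €275.80.
Bill 4, €1,026: 30% coinsurance on €1,026 = €307.80. Patient owes €307.80 (running OOP €1,531.90). Insurer: €1,026 − €307.80 = €718.20.

€718.20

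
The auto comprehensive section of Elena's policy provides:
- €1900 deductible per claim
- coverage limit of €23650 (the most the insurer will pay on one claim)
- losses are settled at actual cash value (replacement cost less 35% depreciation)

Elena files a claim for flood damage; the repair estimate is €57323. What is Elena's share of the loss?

€33673

At 35% depreciation, ACV = €57323 − €20063.05 = €37259.95.
Less the €1900 deductible: €37259.95 − €1900 = €35359.95.
Since €35359.95 > €23650, the payout is capped at €23650.
The policyholder bears the rest of the original loss: €57323 − €23650 = €33673.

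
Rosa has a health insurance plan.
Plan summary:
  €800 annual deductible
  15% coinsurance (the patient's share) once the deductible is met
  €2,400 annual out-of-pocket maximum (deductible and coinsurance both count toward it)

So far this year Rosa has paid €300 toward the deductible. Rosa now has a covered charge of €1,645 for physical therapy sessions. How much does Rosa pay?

Deductible still to meet: €800 − €300 = €500.
After the €500 deductible portion, €1,645 − €500 = €1,145 is subject to coinsurance.
Coinsurance: €1,145 × 15% = €171.75.
That puts the patient's cost at €500 + €171.75 = €671.75 before any cap.
Cumulative spending €300 + €671.75 = €971.75 stays under the €2,400 maximum.

€671.75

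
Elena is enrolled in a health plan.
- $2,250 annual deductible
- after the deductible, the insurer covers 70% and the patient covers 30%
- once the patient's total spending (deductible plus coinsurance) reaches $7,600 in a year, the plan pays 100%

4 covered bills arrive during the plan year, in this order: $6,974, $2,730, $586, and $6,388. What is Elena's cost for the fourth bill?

$1,916.40

Claim 1 — $6,974: $2,250 to deductible, leaving $4,724; coinsurance $4,724 × 30% = $1,417.20. Cost to patient: $3,667.20. OOP to date $3,667.20.
Claim 2 — $2,730: deductible met; 30% of $2,730 = $819. Patient owes $819 (running OOP $4,486.20).
Claim 3 — $586: deductible met; 30% of $586 = $175.80. Cost to patient: $175.80. OOP to date $4,662.
Claim 4 — $6,388: 30% coinsurance on $6,388 = $1,916.40. Patient pays $1,916.40; OOP now $6,578.40.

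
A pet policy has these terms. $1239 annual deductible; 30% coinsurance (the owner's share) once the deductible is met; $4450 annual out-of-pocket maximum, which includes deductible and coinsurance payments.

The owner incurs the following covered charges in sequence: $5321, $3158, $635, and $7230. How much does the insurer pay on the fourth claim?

$6381.50

Claim 1 ($5321): $1239 finishes the deductible; $4082 goes to coinsurance; 30% of $4082 = $1224.60. Owner owes $2463.60 (running OOP $2463.60). Plan pays $5321 − $2463.60 = $2857.40.
Claim 2 ($3158): deductible already satisfied, so owner's share is 30% × $3158 = $947.40. Owner pays $947.40; OOP now $3411. Plan pays $3158 − $947.40 = $2210.60.
Claim 3 ($635): 30% coinsurance on $635 = $190.50. Owner owes $190.50 (running OOP $3601.50). Plan pays $635 − $190.50 = $444.50.
Claim 4 ($7230): deductible already satisfied, so owner's share is 30% × $7230 = $2169. That would push OOP to $5770.50, over the $4450 cap, so owner pays $4450 − $3601.50 = $848.50. Plan pays $7230 − $848.50 = $6381.50.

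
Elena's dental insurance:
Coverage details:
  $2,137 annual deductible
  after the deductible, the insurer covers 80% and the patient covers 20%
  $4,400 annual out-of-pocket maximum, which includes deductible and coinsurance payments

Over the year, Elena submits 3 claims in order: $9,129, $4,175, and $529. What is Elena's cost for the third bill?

$29.60

Claim 1 — $9,129: $2,137 to deductible, leaving $6,992; coinsurance $6,992 × 20% = $1,398.40. Cost to patient: $3,535.40. OOP to date $3,535.40.
Claim 2 — $4,175: 20% coinsurance on $4,175 = $835. Patient owes $835 (running OOP $4,370.40).
Claim 3 — $529: 20% coinsurance on $529 = $105.80. Adding that to $4,370.40 gives $4,476.20, past the $4,400 cap; patient pays only $4,400 − $4,370.40 = $29.60.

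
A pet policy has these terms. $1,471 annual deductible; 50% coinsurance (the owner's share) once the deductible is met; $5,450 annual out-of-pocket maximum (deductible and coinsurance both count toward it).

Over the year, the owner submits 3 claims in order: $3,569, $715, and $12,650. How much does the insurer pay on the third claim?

Bill 1, $3,569: $1,471 to deductible, leaving $2,098; owner's 50% is $1,049. Cost to owner: $2,520. OOP to date $2,520. Plan pays $3,569 − $2,520 = $1,049.
Bill 2, $715: 50% coinsurance on $715 = $357.50. Owner owes $357.50 (running OOP $2,877.50). Insurer: $715 − $357.50 = $357.50.
Bill 3, $12,650: 50% coinsurance on $12,650 = $6,325. OOP would hit $9,202.50 > $5,450, so the cap limits the owner to $5,450 − $2,877.50 = $2,572.50. Insurer: $12,650 − $2,572.50 = $10,077.50.

$10,077.50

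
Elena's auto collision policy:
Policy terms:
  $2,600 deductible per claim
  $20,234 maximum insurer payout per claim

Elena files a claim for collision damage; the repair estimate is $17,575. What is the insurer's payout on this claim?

Less the $2,600 deductible: $17,575 − $2,600 = $14,975.
$14,975 is within the $20,234 limit, so the insurer pays $14,975.

$14,975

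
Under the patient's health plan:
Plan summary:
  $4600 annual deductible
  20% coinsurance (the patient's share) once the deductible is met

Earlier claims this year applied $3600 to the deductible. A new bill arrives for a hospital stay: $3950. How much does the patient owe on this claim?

Remaining deductible: $4600 − $3600 = $1000.
That leaves $3950 − $1000 = $2950 for coinsurance.
20% of $2950 = $590 falls to the patient.
So the patient owes $1000 + $590 = $1590.

$1590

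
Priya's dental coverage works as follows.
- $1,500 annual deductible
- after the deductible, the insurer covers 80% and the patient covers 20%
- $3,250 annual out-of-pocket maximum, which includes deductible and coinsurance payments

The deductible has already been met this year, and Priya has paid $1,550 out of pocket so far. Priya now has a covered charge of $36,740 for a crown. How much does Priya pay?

$1,700

The deductible is already satisfied, so the full bill goes to coinsurance.
Coinsurance: $36,740 × 20% = $7,348.
Adding $7,348 to the $1,550 already spent would give $8,898, which exceeds the $3,250 cap; the patient pays just $3,250 − $1,550 = $1,700.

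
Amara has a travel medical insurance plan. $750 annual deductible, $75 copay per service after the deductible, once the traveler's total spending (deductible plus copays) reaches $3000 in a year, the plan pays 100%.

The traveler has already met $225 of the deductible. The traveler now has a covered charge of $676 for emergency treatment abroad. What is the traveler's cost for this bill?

Remaining deductible: $750 − $225 = $525.
That leaves $676 − $525 = $151 for the copay.
Copay on this service: $75.
Traveler responsibility before any cap: $525 + $75 = $600.
Cumulative spending $225 + $600 = $825 stays under the $3000 maximum.

$600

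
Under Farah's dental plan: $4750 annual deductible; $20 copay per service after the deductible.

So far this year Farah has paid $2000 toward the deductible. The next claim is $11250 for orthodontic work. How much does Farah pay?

$2770

Deductible still to meet: $4750 − $2000 = $2750.
After the $2750 deductible portion, $11250 − $2750 = $8500 is subject to the copay.
Copay on this service: $20.
Patient responsibility: $2750 + $20 = $2770.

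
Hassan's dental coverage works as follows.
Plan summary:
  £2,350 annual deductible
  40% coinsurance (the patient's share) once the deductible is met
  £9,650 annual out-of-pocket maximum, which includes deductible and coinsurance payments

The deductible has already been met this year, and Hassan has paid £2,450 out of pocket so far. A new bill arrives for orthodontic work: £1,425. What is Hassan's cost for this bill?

The deductible is already satisfied, so the full bill goes to coinsurance.
Patient's 40% share of £1,425 is £570.
Cumulative spending £2,450 + £570 = £3,020 stays under the £9,650 maximum.

£570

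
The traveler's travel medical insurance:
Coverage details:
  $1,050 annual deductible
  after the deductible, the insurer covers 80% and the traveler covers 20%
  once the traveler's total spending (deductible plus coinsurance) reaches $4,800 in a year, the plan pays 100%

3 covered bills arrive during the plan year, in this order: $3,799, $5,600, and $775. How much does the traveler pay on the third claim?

#1 ($3,799): $1,050 finishes the deductible; $2,749 goes to coinsurance; traveler's 20% is $549.80. Cost to traveler: $1,599.80. OOP to date $1,599.80.
#2 ($5,600): deductible met; 20% of $5,600 = $1,120. Traveler owes $1,120 (running OOP $2,719.80).
#3 ($775): 20% coinsurance on $775 = $155. Cost to traveler: $155. OOP to date $2,874.80.

$155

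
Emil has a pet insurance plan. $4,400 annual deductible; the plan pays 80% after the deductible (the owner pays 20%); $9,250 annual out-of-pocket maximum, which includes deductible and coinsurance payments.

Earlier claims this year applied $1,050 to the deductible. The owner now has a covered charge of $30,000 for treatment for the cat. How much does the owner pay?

$8,200

$1,050 of the $4,400 deductible is already met, leaving $3,350.
The remaining $26,650 (= $30,000 − $3,350) moves to coinsurance.
Owner's 20% share of $26,650 is $5,330.
Owner responsibility before any cap: $3,350 + $5,330 = $8,680.
Year-to-date out-of-pocket would reach $1,050 + $8,680 = $9,730, above the $9,250 maximum, so the owner pays only $9,250 − $1,050 = $8,200.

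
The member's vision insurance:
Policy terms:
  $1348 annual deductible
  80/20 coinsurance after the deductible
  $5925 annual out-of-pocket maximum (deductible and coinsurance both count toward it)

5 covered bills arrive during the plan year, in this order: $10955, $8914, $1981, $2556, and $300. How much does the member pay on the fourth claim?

#1 ($10955): deductible takes $1348, $9607 remains; coinsurance $9607 × 20% = $1921.40. Cost to member: $3269.40. OOP to date $3269.40.
#2 ($8914): deductible met; 20% of $8914 = $1782.80. Member pays $1782.80; OOP now $5052.20.
#3 ($1981): deductible already satisfied, so member's share is 20% × $1981 = $396.20. Member owes $396.20 (running OOP $5448.40).
#4 ($2556): 20% coinsurance on $2556 = $511.20. OOP would hit $5959.60 > $5925, so the cap limits the member to $5925 − $5448.40 = $476.60.

$476.60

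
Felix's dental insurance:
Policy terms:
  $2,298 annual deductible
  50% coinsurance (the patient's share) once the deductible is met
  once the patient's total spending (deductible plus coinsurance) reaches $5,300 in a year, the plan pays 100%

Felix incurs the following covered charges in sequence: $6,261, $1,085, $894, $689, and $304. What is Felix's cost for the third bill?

Bill 1, $6,261: $2,298 to deductible, leaving $3,963; patient's 50% is $1,981.50. Patient pays $4,279.50; OOP now $4,279.50.
Bill 2, $1,085: deductible already satisfied, so patient's share is 50% × $1,085 = $542.50. Patient pays $542.50; OOP now $4,822.
Bill 3, $894: 50% coinsurance on $894 = $447. Cost to patient: $447. OOP to date $5,269.

$447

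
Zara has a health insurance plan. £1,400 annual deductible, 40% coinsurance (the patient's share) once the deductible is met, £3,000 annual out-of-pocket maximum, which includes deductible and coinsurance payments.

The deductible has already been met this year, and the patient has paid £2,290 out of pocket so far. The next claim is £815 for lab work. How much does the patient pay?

£326

The deductible is already satisfied, so the full bill goes to coinsurance.
40% of £815 = £326 falls to the patient.
Cumulative spending £2,290 + £326 = £2,616 stays under the £3,000 maximum.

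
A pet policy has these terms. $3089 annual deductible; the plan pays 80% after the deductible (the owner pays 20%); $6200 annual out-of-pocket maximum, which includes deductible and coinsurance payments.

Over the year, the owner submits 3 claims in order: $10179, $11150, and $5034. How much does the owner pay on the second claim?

$1693

Claim 1 ($10179): $3089 to deductible, leaving $7090; 20% of $7090 = $1418. Cost to owner: $4507. OOP to date $4507.
Claim 2 ($11150): 20% coinsurance on $11150 = $2230. Adding that to $4507 gives $6737, past the $6200 cap; owner pays only $6200 − $4507 = $1693.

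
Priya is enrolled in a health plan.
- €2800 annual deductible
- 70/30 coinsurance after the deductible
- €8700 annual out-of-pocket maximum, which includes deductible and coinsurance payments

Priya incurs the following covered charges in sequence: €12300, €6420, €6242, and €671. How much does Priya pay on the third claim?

€1124

#1 (€12300): €2800 to deductible, leaving €9500; patient's 30% is €2850. Cost to patient: €5650. OOP to date €5650.
#2 (€6420): deductible met; 30% of €6420 = €1926. Cost to patient: €1926. OOP to date €7576.
#3 (€6242): deductible met; 30% of €6242 = €1872.60. OOP would hit €9448.60 > €8700, so the cap limits the patient to €8700 − €7576 = €1124.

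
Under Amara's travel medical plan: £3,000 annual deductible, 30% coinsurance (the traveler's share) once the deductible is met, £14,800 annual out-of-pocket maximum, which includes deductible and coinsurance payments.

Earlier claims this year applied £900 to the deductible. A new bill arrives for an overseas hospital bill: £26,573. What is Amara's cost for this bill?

£9,441.90

£900 of the £3,000 deductible is already met, leaving £2,100.
The remaining £24,473 (= £26,573 − £2,100) moves to coinsurance.
Coinsurance: £24,473 × 30% = £7,341.90.
So the traveler owes £2,100 + £7,341.90 = £9,441.90 before any cap.
Cumulative spending £900 + £9,441.90 = £10,341.90 stays under the £14,800 maximum.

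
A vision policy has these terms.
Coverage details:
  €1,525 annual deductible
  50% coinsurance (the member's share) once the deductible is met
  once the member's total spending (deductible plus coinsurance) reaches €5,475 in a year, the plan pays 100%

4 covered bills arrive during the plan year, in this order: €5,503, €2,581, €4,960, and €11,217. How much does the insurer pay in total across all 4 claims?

Claim 1 — €5,503: deductible takes €1,525, €3,978 remains; member's 50% is €1,989. Member owes €3,514 (running OOP €3,514). Plan pays €5,503 − €3,514 = €1,989.
Claim 2 — €2,581: deductible already satisfied, so member's share is 50% × €2,581 = €1,290.50. Member pays €1,290.50; OOP now €4,804.50. Insurer: €2,581 − €1,290.50 = €1,290.50.
Claim 3 — €4,960: 50% coinsurance on €4,960 = €2,480. That would push OOP to €7,284.50, over the €5,475 cap, so member pays €5,475 − €4,804.50 = €670.50. Plan pays €4,960 − €670.50 = €4,289.50.
Claim 4 — €11,217: 50% coinsurance on €11,217 = €5,608.50. Adding that to €5,475 gives €11,083.50, past the €5,475 cap; member pays only €5,475 − €5,475 = €0. Plan pays €11,217 − €0 = €11,217.
Insurer total = bills − member's total = €24,261 − €5,475 = €18,786.

€18,786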